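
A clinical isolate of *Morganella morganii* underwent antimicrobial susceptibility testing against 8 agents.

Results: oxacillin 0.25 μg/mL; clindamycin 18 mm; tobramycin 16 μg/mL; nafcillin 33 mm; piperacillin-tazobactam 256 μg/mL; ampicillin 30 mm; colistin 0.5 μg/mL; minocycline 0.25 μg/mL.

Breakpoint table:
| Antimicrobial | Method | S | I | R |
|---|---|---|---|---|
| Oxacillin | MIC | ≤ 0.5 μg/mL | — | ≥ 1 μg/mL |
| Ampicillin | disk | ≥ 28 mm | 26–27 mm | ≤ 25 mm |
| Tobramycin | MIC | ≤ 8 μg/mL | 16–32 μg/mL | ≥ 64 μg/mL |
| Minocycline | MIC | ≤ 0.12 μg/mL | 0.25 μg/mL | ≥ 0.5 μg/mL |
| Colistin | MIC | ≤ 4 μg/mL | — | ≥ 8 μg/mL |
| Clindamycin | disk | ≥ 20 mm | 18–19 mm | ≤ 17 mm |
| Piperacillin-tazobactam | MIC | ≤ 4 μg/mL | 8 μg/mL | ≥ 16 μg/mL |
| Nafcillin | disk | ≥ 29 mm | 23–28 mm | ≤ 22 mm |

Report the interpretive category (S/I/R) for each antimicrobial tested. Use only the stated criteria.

Oxacillin: 0.25 μg/mL is ≤ 0.5 μg/mL — Susceptible
Clindamycin (18 mm) in 18–19 mm ⇒ intermediate
Tobramycin: 16 μg/mL is in 16–32 μg/mL — I
Nafcillin: 33 mm is ≥ 29 mm ⇒ Susceptible
Piperacillin-tazobactam (256 μg/mL) ≥ 16 μg/mL → resistant
Ampicillin: 30 mm is ≥ 28 mm — S
Colistin: 0.5 μg/mL is ≤ 4 μg/mL — S
Minocycline 0.25 μg/mL: = 0.25 μg/mL — intermediate

S, I, I, S, R, S, S, I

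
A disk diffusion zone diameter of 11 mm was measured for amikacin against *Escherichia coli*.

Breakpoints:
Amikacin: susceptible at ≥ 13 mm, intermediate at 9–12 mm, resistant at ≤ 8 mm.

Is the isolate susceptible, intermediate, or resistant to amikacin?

Intermediate

Amikacin 11 mm: in 9–12 mm — intermediate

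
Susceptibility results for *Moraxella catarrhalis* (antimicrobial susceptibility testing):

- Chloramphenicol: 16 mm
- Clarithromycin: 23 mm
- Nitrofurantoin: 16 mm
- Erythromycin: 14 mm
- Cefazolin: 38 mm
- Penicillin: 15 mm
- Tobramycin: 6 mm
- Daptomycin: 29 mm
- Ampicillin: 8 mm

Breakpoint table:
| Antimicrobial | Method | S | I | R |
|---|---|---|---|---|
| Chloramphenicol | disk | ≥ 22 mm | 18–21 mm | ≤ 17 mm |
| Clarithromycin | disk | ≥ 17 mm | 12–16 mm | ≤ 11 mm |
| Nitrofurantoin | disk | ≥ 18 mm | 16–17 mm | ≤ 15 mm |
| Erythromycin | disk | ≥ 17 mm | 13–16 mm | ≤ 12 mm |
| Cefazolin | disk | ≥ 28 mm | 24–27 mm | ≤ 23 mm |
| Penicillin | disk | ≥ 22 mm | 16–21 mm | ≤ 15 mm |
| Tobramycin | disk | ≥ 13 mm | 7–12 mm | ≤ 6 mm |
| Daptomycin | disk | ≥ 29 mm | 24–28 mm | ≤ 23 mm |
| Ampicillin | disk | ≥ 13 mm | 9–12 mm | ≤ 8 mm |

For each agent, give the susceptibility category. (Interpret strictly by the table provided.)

Chloramphenicol (16 mm) ≤ 17 mm ⇒ resistant
Clarithromycin: 23 mm is ≥ 17 mm → S
Nitrofurantoin (16 mm) in 16–17 mm → Intermediate
Erythromycin: 14 mm is in 13–16 mm ⇒ Intermediate
Cefazolin (38 mm) ≥ 28 mm → susceptible
Penicillin: 15 mm is ≤ 15 mm — resistant
Tobramycin (6 mm) ≤ 6 mm — resistant
Daptomycin: 29 mm is ≥ 29 mm — S
Ampicillin: 8 mm is ≤ 8 mm → resistant

R, S, I, I, S, R, R, S, R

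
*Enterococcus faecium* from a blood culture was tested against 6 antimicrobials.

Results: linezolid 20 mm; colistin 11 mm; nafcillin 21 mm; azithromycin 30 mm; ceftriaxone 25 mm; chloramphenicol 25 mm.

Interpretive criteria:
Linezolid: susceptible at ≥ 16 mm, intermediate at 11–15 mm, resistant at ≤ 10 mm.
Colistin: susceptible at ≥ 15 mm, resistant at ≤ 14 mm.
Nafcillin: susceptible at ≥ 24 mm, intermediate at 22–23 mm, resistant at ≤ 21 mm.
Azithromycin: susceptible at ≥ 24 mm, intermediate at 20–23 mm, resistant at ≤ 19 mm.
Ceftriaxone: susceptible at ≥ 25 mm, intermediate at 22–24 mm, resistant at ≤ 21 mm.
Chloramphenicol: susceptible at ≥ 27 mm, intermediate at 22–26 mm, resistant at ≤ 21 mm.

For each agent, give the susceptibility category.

Linezolid (20 mm) ≥ 16 mm ⇒ S
Colistin 11 mm: ≤ 14 mm — R
Nafcillin: 21 mm is ≤ 21 mm — Resistant
Azithromycin: 30 mm is ≥ 24 mm ⇒ susceptible
Ceftriaxone: 25 mm is ≥ 25 mm — Susceptible
Chloramphenicol 25 mm: in 22–26 mm — Intermediate

S, R, R, S, S, I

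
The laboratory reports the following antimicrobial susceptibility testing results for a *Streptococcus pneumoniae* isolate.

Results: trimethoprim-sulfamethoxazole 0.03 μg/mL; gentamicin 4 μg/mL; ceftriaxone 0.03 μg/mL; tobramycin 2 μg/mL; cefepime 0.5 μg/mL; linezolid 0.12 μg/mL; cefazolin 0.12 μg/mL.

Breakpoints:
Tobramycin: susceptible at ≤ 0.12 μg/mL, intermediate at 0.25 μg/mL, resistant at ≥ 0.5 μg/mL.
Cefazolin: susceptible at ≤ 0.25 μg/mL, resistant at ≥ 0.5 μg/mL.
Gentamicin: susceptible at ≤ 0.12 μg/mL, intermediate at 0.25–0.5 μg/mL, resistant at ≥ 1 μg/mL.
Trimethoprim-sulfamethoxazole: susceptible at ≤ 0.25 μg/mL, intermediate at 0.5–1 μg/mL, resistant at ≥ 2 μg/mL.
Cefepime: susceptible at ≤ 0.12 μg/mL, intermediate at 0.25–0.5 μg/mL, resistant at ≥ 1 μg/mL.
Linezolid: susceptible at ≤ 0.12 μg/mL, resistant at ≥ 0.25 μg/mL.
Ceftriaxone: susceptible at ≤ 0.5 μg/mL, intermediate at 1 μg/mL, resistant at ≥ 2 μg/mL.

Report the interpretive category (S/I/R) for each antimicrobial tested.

Trimethoprim-sulfamethoxazole (0.03 μg/mL) ≤ 0.25 μg/mL ⇒ S
Gentamicin (4 μg/mL) ≥ 1 μg/mL → Resistant
Ceftriaxone (0.03 μg/mL) ≤ 0.5 μg/mL — susceptible
Tobramycin: 2 μg/mL is ≥ 0.5 μg/mL ⇒ Resistant
Cefepime: 0.5 μg/mL is in 0.25–0.5 μg/mL ⇒ I
Linezolid 0.12 μg/mL: ≤ 0.12 μg/mL — susceptible
Cefazolin 0.12 μg/mL: ≤ 0.25 μg/mL → Susceptible

S, R, S, R, I, S, S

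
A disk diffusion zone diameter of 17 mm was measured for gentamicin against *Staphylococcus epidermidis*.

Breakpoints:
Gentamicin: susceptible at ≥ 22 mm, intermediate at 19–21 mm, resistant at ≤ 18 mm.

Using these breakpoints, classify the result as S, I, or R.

Gentamicin (17 mm) ≤ 18 mm → resistant

Resistant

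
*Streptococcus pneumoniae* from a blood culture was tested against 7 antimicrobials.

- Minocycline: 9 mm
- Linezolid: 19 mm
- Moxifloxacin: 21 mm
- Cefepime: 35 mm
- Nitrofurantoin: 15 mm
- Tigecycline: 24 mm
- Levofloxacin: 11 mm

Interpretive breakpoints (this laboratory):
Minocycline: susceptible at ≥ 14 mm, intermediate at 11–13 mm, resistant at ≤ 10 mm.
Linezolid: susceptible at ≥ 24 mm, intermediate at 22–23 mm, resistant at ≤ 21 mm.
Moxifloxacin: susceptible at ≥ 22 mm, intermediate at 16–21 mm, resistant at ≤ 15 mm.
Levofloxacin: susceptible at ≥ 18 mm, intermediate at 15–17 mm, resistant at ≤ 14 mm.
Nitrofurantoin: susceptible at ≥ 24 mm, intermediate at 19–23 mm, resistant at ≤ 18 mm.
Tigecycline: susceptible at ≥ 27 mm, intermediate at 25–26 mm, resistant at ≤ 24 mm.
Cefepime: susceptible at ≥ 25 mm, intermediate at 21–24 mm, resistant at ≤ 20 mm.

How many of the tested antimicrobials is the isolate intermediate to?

Minocycline: 9 mm is ≤ 10 mm — R
Linezolid 19 mm: ≤ 21 mm → resistant
Moxifloxacin: 21 mm is in 16–21 mm → Intermediate
Cefepime: 35 mm is ≥ 25 mm → Susceptible
Nitrofurantoin: 15 mm is ≤ 18 mm — resistant
Tigecycline: 24 mm is ≤ 24 mm → R
Levofloxacin: 11 mm is ≤ 14 mm ⇒ R
Intermediate: 1

1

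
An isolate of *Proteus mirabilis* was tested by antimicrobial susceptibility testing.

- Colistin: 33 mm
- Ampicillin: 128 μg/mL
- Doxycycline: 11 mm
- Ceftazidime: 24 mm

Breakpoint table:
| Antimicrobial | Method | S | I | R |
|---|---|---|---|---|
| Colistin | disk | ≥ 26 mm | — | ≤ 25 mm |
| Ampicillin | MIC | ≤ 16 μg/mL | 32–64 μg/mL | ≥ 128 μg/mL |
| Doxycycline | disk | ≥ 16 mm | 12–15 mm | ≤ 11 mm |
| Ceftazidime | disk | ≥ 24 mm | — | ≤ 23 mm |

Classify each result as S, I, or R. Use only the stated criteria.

S, R, R, S

Colistin: 33 mm is ≥ 26 mm ⇒ Susceptible
Ampicillin: 128 μg/mL is ≥ 128 μg/mL — resistant
Doxycycline 11 mm: ≤ 11 mm → R
Ceftazidime 24 mm: ≥ 24 mm → Susceptible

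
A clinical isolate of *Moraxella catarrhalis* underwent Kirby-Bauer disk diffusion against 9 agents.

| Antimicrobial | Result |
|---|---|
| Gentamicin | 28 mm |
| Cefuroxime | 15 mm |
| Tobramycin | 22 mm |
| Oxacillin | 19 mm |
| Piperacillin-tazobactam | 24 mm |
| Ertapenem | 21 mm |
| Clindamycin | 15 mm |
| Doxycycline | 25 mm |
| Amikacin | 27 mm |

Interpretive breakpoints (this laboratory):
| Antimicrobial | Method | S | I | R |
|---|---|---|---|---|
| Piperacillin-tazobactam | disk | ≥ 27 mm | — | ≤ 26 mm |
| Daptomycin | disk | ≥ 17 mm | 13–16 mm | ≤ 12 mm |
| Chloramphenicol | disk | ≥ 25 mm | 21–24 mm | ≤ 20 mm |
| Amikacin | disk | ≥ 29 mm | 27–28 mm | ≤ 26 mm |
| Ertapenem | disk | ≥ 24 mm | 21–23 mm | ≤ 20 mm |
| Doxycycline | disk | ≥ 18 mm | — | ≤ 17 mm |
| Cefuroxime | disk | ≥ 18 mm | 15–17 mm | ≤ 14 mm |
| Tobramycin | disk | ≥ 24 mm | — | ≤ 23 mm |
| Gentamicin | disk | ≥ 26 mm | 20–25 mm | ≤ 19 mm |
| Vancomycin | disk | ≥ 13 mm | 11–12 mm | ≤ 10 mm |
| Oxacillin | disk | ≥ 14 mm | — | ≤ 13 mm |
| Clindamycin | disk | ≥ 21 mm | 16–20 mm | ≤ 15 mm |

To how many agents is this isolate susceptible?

Gentamicin (28 mm) ≥ 26 mm → S
Cefuroxime (15 mm) in 15–17 mm → I
Tobramycin: 22 mm is ≤ 23 mm → Resistant
Oxacillin: 19 mm is ≥ 14 mm ⇒ susceptible
Piperacillin-tazobactam (24 mm) ≤ 26 mm ⇒ resistant
Ertapenem (21 mm) in 21–23 mm ⇒ I
Clindamycin 15 mm: ≤ 15 mm ⇒ resistant
Doxycycline (25 mm) ≥ 18 mm — Susceptible
Amikacin: 27 mm is in 27–28 mm ⇒ Intermediate
Susceptible: 3

3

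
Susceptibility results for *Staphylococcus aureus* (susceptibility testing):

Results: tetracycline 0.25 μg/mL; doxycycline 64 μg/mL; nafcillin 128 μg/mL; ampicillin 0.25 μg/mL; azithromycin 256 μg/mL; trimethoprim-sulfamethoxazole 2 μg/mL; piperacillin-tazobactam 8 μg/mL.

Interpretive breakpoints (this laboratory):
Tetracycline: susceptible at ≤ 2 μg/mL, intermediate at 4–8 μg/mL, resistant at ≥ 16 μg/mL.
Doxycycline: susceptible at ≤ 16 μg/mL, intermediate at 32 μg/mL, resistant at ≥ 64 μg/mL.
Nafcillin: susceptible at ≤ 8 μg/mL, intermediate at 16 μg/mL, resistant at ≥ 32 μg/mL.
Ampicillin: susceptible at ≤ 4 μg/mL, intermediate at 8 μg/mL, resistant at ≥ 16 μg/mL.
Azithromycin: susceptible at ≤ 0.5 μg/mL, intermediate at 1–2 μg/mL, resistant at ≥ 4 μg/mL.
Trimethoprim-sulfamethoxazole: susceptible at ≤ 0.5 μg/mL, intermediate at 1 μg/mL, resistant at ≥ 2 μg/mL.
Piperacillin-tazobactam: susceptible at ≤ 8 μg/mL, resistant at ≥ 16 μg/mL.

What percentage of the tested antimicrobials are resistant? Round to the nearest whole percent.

57%

Tetracycline 0.25 μg/mL: ≤ 2 μg/mL → Susceptible
Doxycycline (64 μg/mL) ≥ 64 μg/mL → resistant
Nafcillin 128 μg/mL: ≥ 32 μg/mL ⇒ R
Ampicillin: 0.25 μg/mL is ≤ 4 μg/mL ⇒ S
Azithromycin 256 μg/mL: ≥ 4 μg/mL — R
Trimethoprim-sulfamethoxazole (2 μg/mL) ≥ 2 μg/mL → R
Piperacillin-tazobactam: 8 μg/mL is ≤ 8 μg/mL ⇒ Susceptible
Resistant: 4/7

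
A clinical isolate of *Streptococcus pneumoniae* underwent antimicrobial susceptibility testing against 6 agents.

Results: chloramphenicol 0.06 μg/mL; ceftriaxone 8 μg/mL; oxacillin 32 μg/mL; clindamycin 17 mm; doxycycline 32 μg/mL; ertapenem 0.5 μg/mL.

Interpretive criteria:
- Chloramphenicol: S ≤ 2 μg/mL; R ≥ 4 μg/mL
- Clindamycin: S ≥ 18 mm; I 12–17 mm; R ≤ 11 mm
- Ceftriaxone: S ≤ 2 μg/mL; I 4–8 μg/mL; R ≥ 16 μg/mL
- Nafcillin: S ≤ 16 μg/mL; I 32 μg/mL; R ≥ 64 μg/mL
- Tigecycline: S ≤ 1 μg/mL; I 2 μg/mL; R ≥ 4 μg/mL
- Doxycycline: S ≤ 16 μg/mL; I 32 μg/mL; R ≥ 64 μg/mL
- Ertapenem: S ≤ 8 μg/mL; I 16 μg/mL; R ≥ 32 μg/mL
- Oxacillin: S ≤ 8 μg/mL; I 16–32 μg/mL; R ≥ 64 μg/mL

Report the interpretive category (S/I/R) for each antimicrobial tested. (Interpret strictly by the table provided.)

S, I, I, I, I, S

Chloramphenicol: 0.06 μg/mL is ≤ 2 μg/mL — Susceptible
Ceftriaxone: 8 μg/mL is in 4–8 μg/mL ⇒ I
Oxacillin: 32 μg/mL is in 16–32 μg/mL — I
Clindamycin 17 mm: in 12–17 mm → Intermediate
Doxycycline (32 μg/mL) = 32 μg/mL → Intermediate
Ertapenem (0.5 μg/mL) ≤ 8 μg/mL → susceptible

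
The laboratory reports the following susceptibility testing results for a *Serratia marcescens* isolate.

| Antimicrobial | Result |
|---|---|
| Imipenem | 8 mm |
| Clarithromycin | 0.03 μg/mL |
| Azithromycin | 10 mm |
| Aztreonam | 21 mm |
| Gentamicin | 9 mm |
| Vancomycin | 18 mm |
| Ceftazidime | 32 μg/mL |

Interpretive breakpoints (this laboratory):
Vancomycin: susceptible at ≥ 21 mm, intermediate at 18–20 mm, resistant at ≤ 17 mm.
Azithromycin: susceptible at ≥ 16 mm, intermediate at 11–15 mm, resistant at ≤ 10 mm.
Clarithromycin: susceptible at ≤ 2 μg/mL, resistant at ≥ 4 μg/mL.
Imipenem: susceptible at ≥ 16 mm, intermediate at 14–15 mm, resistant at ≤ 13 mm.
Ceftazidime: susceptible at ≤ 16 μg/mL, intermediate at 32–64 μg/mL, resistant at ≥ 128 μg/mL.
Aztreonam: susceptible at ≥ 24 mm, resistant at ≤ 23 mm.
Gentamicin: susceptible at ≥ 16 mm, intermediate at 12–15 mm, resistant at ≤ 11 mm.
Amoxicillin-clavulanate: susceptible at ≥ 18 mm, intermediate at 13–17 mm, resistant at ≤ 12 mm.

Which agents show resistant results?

imipenem, azithromycin, aztreonam, gentamicin

Imipenem: 8 mm is ≤ 13 mm → Resistant
Clarithromycin 0.03 μg/mL: ≤ 2 μg/mL — susceptible
Azithromycin: 10 mm is ≤ 10 mm ⇒ resistant
Aztreonam 21 mm: ≤ 23 mm — R
Gentamicin 9 mm: ≤ 11 mm ⇒ R
Vancomycin (18 mm) in 18–20 mm ⇒ intermediate
Ceftazidime: 32 μg/mL is in 32–64 μg/mL → Intermediate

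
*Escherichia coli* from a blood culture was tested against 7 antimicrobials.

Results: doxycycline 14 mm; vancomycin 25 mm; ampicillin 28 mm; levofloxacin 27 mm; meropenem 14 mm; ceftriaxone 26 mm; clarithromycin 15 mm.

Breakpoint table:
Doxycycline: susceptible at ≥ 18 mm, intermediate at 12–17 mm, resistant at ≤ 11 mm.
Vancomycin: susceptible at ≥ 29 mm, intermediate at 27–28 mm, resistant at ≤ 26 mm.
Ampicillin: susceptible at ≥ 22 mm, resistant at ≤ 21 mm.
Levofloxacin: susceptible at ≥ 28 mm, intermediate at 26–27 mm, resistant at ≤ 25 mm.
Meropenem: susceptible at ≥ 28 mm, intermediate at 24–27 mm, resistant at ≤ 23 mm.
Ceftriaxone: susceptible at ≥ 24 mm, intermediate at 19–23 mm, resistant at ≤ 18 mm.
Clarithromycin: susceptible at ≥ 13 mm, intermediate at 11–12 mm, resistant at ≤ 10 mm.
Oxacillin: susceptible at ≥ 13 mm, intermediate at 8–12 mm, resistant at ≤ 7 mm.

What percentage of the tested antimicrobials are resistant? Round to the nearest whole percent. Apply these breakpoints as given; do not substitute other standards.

29%

Doxycycline (14 mm) in 12–17 mm → I
Vancomycin 25 mm: ≤ 26 mm → resistant
Ampicillin (28 mm) ≥ 22 mm — S
Levofloxacin (27 mm) in 26–27 mm ⇒ intermediate
Meropenem: 14 mm is ≤ 23 mm → Resistant
Ceftriaxone 26 mm: ≥ 24 mm → Susceptible
Clarithromycin (15 mm) ≥ 13 mm ⇒ Susceptible
Resistant: 2/7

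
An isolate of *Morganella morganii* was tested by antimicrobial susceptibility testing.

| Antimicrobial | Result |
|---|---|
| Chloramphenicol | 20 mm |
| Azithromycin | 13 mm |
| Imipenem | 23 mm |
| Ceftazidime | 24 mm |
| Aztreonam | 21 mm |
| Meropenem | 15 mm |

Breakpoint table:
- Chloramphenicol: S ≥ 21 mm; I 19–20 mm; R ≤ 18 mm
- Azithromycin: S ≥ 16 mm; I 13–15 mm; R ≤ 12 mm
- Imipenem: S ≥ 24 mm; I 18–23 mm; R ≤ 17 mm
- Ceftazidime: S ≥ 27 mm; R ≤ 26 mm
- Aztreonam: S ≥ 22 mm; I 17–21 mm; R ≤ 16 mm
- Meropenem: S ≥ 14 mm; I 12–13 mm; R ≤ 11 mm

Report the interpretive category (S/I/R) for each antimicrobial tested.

Chloramphenicol 20 mm: in 19–20 mm ⇒ Intermediate
Azithromycin 13 mm: in 13–15 mm → Intermediate
Imipenem: 23 mm is in 18–23 mm ⇒ Intermediate
Ceftazidime: 24 mm is ≤ 26 mm ⇒ Resistant
Aztreonam 21 mm: in 17–21 mm → intermediate
Meropenem (15 mm) ≥ 14 mm — susceptible

I, I, I, R, I, S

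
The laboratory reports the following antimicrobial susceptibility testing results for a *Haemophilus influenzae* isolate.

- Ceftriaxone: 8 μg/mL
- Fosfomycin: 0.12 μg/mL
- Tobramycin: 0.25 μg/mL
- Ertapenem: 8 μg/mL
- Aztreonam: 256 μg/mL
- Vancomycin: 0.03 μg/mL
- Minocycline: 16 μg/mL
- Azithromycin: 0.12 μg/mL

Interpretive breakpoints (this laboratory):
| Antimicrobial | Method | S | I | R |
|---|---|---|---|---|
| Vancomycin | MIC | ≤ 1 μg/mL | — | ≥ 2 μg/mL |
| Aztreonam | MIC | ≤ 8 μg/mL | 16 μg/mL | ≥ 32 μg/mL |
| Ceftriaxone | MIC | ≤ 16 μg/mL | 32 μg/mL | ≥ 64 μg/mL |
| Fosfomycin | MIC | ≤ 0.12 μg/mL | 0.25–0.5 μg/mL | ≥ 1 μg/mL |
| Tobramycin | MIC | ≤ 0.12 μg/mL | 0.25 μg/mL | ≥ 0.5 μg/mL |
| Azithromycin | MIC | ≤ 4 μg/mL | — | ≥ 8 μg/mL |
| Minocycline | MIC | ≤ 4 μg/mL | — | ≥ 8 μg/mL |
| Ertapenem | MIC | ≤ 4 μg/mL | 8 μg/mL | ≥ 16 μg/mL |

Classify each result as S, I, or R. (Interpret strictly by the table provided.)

S, S, I, I, R, S, R, S

Ceftriaxone: 8 μg/mL is ≤ 16 μg/mL ⇒ S
Fosfomycin (0.12 μg/mL) ≤ 0.12 μg/mL ⇒ Susceptible
Tobramycin (0.25 μg/mL) = 0.25 μg/mL ⇒ Intermediate
Ertapenem: 8 μg/mL is = 8 μg/mL ⇒ I
Aztreonam (256 μg/mL) ≥ 32 μg/mL ⇒ Resistant
Vancomycin (0.03 μg/mL) ≤ 1 μg/mL — Susceptible
Minocycline: 16 μg/mL is ≥ 8 μg/mL — Resistant
Azithromycin (0.12 μg/mL) ≤ 4 μg/mL — S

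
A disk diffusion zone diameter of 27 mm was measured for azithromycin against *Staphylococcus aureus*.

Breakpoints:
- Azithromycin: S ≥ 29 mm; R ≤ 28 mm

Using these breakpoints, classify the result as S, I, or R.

Resistant

Azithromycin: 27 mm is ≤ 28 mm → Resistant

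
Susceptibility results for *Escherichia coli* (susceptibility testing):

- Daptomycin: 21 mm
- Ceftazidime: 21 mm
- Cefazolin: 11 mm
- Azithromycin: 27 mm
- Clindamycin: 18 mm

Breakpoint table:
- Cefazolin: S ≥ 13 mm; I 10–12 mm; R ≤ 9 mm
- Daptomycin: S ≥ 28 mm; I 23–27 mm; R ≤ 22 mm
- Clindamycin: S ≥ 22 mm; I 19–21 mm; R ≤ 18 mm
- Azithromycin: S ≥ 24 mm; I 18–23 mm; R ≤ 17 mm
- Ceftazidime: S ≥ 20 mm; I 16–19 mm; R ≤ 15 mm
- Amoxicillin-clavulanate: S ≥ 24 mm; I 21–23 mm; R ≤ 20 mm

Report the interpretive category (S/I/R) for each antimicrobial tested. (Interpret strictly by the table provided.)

R, S, I, S, R

Daptomycin 21 mm: ≤ 22 mm ⇒ Resistant
Ceftazidime: 21 mm is ≥ 20 mm → susceptible
Cefazolin: 11 mm is in 10–12 mm ⇒ intermediate
Azithromycin (27 mm) ≥ 24 mm — S
Clindamycin 18 mm: ≤ 18 mm — resistant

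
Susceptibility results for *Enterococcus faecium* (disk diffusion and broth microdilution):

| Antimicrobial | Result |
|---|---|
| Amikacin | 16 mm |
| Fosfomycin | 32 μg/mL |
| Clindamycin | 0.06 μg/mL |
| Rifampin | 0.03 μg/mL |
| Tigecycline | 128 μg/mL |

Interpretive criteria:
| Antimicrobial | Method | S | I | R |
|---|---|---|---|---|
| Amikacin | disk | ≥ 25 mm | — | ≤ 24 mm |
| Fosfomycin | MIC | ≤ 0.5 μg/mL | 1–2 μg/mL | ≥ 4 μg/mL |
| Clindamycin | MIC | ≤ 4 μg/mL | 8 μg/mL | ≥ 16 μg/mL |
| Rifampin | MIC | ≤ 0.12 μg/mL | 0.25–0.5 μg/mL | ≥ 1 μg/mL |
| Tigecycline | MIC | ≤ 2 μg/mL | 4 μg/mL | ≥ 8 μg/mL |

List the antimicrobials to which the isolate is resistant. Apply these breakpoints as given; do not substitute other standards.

Amikacin 16 mm: ≤ 24 mm ⇒ resistant
Fosfomycin (32 μg/mL) ≥ 4 μg/mL ⇒ Resistant
Clindamycin: 0.06 μg/mL is ≤ 4 μg/mL → S
Rifampin 0.03 μg/mL: ≤ 0.12 μg/mL — Susceptible
Tigecycline 128 μg/mL: ≥ 8 μg/mL → Resistant

amikacin, fosfomycin, tigecycline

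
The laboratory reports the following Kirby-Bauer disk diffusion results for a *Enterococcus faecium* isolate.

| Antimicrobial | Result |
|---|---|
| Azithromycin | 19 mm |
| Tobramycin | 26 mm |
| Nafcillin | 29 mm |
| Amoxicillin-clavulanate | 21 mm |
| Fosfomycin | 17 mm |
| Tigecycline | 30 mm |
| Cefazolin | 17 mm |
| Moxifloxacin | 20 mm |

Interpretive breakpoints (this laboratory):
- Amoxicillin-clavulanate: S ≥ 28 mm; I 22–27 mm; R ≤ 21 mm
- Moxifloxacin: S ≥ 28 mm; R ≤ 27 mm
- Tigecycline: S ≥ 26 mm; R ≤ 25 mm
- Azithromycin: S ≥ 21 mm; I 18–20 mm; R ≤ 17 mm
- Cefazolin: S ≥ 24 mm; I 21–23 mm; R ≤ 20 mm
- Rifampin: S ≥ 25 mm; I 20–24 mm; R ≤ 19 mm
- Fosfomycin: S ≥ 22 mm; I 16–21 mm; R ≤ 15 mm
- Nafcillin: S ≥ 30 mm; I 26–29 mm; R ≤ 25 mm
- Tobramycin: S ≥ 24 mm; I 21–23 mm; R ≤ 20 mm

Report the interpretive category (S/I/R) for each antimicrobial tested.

Azithromycin: 19 mm is in 18–20 mm → intermediate
Tobramycin: 26 mm is ≥ 24 mm — Susceptible
Nafcillin (29 mm) in 26–29 mm → I
Amoxicillin-clavulanate 21 mm: ≤ 21 mm → R
Fosfomycin (17 mm) in 16–21 mm → Intermediate
Tigecycline (30 mm) ≥ 26 mm → Susceptible
Cefazolin: 17 mm is ≤ 20 mm → Resistant
Moxifloxacin (20 mm) ≤ 27 mm ⇒ Resistant

I, S, I, R, I, S, R, R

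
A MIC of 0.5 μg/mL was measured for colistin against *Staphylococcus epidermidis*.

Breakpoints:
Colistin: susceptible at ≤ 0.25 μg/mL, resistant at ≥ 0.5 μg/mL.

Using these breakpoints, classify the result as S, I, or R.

Colistin (0.5 μg/mL) ≥ 0.5 μg/mL ⇒ R

R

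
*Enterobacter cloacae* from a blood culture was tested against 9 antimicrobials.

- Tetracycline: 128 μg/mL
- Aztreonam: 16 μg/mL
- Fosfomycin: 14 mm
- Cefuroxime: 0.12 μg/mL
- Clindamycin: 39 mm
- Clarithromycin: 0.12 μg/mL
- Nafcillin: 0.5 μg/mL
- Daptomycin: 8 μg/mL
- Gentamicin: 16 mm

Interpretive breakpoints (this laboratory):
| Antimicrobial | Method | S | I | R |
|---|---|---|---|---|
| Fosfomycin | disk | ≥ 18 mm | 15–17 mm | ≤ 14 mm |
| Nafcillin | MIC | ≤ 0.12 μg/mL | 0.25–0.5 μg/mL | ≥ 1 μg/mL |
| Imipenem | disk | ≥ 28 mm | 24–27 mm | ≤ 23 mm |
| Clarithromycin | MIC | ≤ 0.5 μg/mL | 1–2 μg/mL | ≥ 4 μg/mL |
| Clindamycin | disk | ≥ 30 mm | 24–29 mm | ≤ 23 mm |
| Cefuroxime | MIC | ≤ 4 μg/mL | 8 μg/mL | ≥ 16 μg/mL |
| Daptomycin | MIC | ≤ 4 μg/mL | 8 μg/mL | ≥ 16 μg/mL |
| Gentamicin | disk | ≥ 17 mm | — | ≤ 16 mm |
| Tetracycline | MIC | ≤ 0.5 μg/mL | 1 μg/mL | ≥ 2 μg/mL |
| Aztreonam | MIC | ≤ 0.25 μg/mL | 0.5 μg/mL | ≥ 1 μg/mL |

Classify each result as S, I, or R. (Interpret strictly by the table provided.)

Tetracycline: 128 μg/mL is ≥ 2 μg/mL — resistant
Aztreonam (16 μg/mL) ≥ 1 μg/mL — R
Fosfomycin: 14 mm is ≤ 14 mm ⇒ Resistant
Cefuroxime (0.12 μg/mL) ≤ 4 μg/mL — susceptible
Clindamycin: 39 mm is ≥ 30 mm ⇒ Susceptible
Clarithromycin (0.12 μg/mL) ≤ 0.5 μg/mL ⇒ S
Nafcillin (0.5 μg/mL) in 0.25–0.5 μg/mL ⇒ intermediate
Daptomycin: 8 μg/mL is = 8 μg/mL ⇒ Intermediate
Gentamicin: 16 mm is ≤ 16 mm ⇒ R

R, R, R, S, S, S, I, I, R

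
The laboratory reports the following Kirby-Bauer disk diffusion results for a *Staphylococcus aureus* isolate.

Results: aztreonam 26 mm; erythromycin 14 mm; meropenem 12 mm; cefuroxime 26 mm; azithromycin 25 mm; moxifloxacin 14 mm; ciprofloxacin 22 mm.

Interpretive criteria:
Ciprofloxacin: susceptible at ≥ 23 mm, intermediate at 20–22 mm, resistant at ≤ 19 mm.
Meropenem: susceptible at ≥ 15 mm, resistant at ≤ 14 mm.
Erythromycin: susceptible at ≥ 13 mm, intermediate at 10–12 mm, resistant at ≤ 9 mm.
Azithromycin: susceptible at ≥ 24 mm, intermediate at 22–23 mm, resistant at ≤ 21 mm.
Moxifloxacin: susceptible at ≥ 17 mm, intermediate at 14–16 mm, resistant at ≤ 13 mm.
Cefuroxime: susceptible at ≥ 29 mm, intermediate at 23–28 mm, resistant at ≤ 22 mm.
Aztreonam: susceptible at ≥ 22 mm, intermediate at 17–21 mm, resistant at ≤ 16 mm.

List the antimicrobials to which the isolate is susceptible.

Aztreonam (26 mm) ≥ 22 mm → susceptible
Erythromycin: 14 mm is ≥ 13 mm — S
Meropenem (12 mm) ≤ 14 mm → Resistant
Cefuroxime 26 mm: in 23–28 mm ⇒ intermediate
Azithromycin 25 mm: ≥ 24 mm — S
Moxifloxacin (14 mm) in 14–16 mm — intermediate
Ciprofloxacin (22 mm) in 20–22 mm — Intermediate

aztreonam, erythromycin, azithromycin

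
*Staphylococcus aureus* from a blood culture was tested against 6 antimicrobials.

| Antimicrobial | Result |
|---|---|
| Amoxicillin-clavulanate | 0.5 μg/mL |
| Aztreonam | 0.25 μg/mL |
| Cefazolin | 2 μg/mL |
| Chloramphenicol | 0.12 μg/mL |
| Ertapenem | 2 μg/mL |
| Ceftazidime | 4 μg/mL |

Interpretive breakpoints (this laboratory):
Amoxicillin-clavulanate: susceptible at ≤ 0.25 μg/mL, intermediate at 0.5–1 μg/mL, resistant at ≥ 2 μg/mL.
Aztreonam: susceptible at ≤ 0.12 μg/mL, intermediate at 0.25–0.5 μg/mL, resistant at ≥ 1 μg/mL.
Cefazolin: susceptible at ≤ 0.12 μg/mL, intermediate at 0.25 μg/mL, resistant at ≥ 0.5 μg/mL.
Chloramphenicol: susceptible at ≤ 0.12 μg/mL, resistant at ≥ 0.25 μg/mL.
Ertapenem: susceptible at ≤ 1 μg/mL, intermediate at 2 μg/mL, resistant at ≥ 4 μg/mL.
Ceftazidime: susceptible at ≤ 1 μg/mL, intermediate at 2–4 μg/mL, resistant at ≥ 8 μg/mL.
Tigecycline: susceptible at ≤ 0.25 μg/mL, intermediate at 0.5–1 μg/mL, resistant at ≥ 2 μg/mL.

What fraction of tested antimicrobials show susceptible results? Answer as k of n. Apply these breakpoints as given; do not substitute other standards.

Amoxicillin-clavulanate (0.5 μg/mL) in 0.5–1 μg/mL ⇒ I
Aztreonam: 0.25 μg/mL is in 0.25–0.5 μg/mL — Intermediate
Cefazolin (2 μg/mL) ≥ 0.5 μg/mL ⇒ R
Chloramphenicol (0.12 μg/mL) ≤ 0.12 μg/mL ⇒ Susceptible
Ertapenem: 2 μg/mL is = 2 μg/mL ⇒ intermediate
Ceftazidime: 4 μg/mL is in 2–4 μg/mL → I
Susceptible: 1/6

1 of 6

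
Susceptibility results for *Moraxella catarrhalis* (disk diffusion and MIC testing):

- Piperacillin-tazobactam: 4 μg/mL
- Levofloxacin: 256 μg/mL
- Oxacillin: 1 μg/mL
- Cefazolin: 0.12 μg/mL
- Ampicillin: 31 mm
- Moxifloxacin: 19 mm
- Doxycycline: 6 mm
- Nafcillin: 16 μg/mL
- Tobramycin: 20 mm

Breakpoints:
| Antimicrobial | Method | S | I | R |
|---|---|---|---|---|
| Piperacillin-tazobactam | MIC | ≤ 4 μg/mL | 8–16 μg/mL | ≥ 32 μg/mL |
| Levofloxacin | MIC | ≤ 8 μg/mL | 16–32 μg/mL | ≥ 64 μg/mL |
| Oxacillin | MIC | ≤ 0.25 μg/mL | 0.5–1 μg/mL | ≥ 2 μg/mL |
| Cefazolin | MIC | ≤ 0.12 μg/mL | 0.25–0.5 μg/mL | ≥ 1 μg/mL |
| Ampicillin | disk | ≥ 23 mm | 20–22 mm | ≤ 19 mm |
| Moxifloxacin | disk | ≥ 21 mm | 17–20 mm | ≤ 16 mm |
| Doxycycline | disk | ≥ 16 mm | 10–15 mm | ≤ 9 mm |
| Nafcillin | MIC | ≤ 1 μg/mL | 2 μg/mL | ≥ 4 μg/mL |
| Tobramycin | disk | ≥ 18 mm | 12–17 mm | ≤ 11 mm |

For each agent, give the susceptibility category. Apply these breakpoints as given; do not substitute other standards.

Piperacillin-tazobactam (4 μg/mL) ≤ 4 μg/mL → Susceptible
Levofloxacin 256 μg/mL: ≥ 64 μg/mL — Resistant
Oxacillin (1 μg/mL) in 0.5–1 μg/mL ⇒ I
Cefazolin (0.12 μg/mL) ≤ 0.12 μg/mL → S
Ampicillin 31 mm: ≥ 23 mm → susceptible
Moxifloxacin (19 mm) in 17–20 mm ⇒ I
Doxycycline (6 mm) ≤ 9 mm — R
Nafcillin (16 μg/mL) ≥ 4 μg/mL — Resistant
Tobramycin 20 mm: ≥ 18 mm → susceptible

S, R, I, S, S, I, R, R, S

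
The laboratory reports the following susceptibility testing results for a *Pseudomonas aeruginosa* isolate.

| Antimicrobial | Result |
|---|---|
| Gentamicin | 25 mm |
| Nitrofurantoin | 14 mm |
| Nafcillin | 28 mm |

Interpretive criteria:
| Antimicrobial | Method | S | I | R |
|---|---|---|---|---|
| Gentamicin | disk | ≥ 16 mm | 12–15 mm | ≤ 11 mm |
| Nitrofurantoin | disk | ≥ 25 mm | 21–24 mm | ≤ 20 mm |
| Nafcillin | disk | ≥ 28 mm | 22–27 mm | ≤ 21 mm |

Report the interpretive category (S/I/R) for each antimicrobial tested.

S, R, S

Gentamicin: 25 mm is ≥ 16 mm → S
Nitrofurantoin (14 mm) ≤ 20 mm → R
Nafcillin 28 mm: ≥ 28 mm — susceptible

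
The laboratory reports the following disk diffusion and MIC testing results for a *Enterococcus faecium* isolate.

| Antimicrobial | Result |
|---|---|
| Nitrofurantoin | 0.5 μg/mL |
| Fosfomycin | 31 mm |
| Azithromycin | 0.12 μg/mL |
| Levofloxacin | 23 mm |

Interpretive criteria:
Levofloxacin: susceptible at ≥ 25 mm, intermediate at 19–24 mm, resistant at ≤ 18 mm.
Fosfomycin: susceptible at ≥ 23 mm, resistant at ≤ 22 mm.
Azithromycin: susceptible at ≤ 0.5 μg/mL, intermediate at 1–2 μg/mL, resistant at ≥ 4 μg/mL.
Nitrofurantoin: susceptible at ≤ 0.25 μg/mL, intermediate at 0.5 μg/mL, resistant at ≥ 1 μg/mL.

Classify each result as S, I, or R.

I, S, S, I

Nitrofurantoin (0.5 μg/mL) = 0.5 μg/mL — intermediate
Fosfomycin 31 mm: ≥ 23 mm ⇒ susceptible
Azithromycin 0.12 μg/mL: ≤ 0.5 μg/mL ⇒ Susceptible
Levofloxacin 23 mm: in 19–24 mm ⇒ Intermediate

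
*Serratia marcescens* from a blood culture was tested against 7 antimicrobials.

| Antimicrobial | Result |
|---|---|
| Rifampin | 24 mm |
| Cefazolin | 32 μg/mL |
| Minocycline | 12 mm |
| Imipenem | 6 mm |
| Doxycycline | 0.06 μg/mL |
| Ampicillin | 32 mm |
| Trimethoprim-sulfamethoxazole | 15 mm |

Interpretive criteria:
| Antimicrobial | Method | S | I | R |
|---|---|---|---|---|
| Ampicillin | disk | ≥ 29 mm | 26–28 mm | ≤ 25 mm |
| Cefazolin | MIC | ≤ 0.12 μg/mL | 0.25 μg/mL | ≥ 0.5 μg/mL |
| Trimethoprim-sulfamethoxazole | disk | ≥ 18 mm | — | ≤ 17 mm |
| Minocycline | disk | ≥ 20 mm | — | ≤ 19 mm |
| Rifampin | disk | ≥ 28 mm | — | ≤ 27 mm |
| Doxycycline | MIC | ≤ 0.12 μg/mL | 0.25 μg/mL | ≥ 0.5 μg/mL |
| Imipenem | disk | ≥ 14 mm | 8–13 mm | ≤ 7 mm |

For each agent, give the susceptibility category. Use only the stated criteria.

R, R, R, R, S, S, R

Rifampin (24 mm) ≤ 27 mm ⇒ Resistant
Cefazolin (32 μg/mL) ≥ 0.5 μg/mL — R
Minocycline (12 mm) ≤ 19 mm — R
Imipenem: 6 mm is ≤ 7 mm — R
Doxycycline: 0.06 μg/mL is ≤ 0.12 μg/mL — S
Ampicillin (32 mm) ≥ 29 mm — Susceptible
Trimethoprim-sulfamethoxazole (15 mm) ≤ 17 mm ⇒ R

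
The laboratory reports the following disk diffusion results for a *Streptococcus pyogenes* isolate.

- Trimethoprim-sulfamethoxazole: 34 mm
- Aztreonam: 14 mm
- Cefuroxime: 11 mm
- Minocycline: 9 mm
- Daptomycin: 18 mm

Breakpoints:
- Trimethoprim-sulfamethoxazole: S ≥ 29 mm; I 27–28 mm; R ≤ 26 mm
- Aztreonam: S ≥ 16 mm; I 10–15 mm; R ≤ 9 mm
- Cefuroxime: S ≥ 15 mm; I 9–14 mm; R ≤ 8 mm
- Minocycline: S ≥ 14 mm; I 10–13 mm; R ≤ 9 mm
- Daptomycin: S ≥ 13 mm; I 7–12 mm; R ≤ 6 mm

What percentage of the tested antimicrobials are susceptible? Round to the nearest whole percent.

40%

Trimethoprim-sulfamethoxazole (34 mm) ≥ 29 mm ⇒ susceptible
Aztreonam: 14 mm is in 10–15 mm → intermediate
Cefuroxime 11 mm: in 9–14 mm ⇒ I
Minocycline (9 mm) ≤ 9 mm → Resistant
Daptomycin: 18 mm is ≥ 13 mm → S
Susceptible: 2/5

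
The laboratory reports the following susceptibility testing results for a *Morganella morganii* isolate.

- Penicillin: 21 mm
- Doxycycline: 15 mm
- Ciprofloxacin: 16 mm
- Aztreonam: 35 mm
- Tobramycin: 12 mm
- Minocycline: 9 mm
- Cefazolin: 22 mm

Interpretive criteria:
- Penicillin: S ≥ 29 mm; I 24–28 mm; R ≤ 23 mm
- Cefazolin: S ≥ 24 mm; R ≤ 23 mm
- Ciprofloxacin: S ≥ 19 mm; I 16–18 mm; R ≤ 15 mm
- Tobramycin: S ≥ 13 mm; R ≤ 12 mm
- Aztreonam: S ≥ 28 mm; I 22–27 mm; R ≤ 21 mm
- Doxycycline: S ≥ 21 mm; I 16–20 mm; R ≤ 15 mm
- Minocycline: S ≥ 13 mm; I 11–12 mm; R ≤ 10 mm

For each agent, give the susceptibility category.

R, R, I, S, R, R, R

Penicillin: 21 mm is ≤ 23 mm ⇒ Resistant
Doxycycline: 15 mm is ≤ 15 mm → Resistant
Ciprofloxacin: 16 mm is in 16–18 mm ⇒ intermediate
Aztreonam 35 mm: ≥ 28 mm — S
Tobramycin: 12 mm is ≤ 12 mm ⇒ Resistant
Minocycline: 9 mm is ≤ 10 mm ⇒ resistant
Cefazolin 22 mm: ≤ 23 mm ⇒ Resistant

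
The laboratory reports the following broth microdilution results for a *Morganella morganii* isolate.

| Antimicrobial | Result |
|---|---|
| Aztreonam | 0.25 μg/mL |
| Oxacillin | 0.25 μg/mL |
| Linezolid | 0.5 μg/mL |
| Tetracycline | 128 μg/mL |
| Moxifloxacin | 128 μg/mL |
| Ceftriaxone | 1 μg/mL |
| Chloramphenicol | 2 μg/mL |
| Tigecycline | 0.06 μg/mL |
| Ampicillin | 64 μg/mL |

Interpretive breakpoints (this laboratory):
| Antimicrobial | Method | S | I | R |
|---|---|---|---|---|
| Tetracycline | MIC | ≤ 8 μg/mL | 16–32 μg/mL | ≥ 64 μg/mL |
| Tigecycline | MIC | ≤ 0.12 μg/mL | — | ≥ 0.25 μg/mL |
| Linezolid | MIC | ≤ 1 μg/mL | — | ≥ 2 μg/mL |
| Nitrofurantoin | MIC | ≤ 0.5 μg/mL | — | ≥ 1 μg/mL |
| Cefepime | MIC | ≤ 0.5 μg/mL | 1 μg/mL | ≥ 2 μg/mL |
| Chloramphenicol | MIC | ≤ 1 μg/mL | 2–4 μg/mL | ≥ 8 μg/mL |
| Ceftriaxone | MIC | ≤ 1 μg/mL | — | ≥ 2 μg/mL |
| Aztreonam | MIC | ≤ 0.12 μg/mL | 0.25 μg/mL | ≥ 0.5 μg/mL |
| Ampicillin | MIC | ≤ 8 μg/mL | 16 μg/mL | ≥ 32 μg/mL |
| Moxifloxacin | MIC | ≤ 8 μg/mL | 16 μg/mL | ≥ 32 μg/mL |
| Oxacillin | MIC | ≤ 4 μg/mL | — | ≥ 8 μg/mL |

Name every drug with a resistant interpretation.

tetracycline, moxifloxacin, ampicillin

Aztreonam: 0.25 μg/mL is = 0.25 μg/mL ⇒ intermediate
Oxacillin: 0.25 μg/mL is ≤ 4 μg/mL — susceptible
Linezolid: 0.5 μg/mL is ≤ 1 μg/mL — Susceptible
Tetracycline (128 μg/mL) ≥ 64 μg/mL ⇒ resistant
Moxifloxacin (128 μg/mL) ≥ 32 μg/mL ⇒ Resistant
Ceftriaxone: 1 μg/mL is ≤ 1 μg/mL ⇒ S
Chloramphenicol 2 μg/mL: in 2–4 μg/mL ⇒ Intermediate
Tigecycline (0.06 μg/mL) ≤ 0.12 μg/mL → Susceptible
Ampicillin (64 μg/mL) ≥ 32 μg/mL ⇒ resistant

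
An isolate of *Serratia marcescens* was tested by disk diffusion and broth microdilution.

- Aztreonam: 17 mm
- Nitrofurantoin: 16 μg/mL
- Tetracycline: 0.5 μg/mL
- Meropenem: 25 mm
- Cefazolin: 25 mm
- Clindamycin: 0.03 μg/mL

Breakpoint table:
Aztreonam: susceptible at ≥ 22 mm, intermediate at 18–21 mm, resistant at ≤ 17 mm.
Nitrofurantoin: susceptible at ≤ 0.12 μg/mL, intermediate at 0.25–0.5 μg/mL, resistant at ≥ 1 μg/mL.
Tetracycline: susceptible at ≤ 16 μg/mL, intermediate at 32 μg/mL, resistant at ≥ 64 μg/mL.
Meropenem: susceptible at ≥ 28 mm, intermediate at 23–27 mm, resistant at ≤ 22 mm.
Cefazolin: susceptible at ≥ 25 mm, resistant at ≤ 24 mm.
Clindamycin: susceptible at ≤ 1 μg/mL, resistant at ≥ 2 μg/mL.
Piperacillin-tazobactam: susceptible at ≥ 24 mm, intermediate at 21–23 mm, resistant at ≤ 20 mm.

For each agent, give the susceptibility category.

Aztreonam 17 mm: ≤ 17 mm — resistant
Nitrofurantoin (16 μg/mL) ≥ 1 μg/mL ⇒ R
Tetracycline: 0.5 μg/mL is ≤ 16 μg/mL → susceptible
Meropenem: 25 mm is in 23–27 mm ⇒ I
Cefazolin 25 mm: ≥ 25 mm ⇒ susceptible
Clindamycin 0.03 μg/mL: ≤ 1 μg/mL — S

R, R, S, I, S, S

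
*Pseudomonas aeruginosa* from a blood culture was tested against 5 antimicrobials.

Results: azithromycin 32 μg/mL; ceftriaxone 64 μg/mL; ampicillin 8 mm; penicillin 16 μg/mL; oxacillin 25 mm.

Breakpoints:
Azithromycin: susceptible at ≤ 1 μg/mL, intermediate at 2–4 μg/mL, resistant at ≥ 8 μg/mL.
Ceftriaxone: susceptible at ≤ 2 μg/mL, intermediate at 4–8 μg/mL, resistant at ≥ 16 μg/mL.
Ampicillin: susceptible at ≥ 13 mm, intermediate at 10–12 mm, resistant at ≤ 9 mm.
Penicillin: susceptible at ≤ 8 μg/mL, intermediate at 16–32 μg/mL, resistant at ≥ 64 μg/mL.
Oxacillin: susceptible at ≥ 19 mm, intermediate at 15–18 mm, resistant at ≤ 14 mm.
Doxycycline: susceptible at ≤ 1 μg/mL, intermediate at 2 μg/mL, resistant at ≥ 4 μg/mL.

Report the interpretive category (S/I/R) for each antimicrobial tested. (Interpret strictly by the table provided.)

R, R, R, I, S

Azithromycin 32 μg/mL: ≥ 8 μg/mL ⇒ resistant
Ceftriaxone 64 μg/mL: ≥ 16 μg/mL → resistant
Ampicillin: 8 mm is ≤ 9 mm → R
Penicillin 16 μg/mL: in 16–32 μg/mL ⇒ Intermediate
Oxacillin 25 mm: ≥ 19 mm ⇒ S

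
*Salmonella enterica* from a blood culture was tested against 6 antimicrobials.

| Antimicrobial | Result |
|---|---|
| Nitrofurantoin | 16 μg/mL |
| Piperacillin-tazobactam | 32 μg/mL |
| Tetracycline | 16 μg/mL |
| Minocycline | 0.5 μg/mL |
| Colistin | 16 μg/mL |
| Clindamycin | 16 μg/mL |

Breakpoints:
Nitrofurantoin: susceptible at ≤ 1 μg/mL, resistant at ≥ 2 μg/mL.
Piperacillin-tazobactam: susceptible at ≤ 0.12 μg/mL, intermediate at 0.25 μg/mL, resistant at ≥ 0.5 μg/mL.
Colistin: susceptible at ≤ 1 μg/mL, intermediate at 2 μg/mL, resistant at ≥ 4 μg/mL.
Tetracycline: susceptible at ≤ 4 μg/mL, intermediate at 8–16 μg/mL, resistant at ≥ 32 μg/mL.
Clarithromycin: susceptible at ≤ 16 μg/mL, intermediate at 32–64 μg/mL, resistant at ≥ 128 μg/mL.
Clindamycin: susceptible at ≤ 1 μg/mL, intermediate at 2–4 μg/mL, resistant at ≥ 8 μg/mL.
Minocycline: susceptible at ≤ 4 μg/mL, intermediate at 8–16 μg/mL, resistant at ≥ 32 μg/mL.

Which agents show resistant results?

Nitrofurantoin (16 μg/mL) ≥ 2 μg/mL — resistant
Piperacillin-tazobactam (32 μg/mL) ≥ 0.5 μg/mL — Resistant
Tetracycline 16 μg/mL: in 8–16 μg/mL — intermediate
Minocycline: 0.5 μg/mL is ≤ 4 μg/mL — Susceptible
Colistin: 16 μg/mL is ≥ 4 μg/mL — R
Clindamycin 16 μg/mL: ≥ 8 μg/mL → Resistant

nitrofurantoin, piperacillin-tazobactam, colistin, clindamycin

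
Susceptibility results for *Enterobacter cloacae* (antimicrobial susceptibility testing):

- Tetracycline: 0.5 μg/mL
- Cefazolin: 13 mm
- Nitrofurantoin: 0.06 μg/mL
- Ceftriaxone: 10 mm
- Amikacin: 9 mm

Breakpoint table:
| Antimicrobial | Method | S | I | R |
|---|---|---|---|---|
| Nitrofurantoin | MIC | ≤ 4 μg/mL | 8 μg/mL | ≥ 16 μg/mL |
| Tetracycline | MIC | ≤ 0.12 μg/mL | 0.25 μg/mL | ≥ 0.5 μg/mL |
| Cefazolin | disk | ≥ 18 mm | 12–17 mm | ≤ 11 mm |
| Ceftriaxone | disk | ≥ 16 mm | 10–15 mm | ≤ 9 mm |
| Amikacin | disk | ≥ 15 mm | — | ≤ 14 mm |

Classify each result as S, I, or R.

Tetracycline: 0.5 μg/mL is ≥ 0.5 μg/mL — R
Cefazolin (13 mm) in 12–17 mm ⇒ intermediate
Nitrofurantoin: 0.06 μg/mL is ≤ 4 μg/mL → S
Ceftriaxone 10 mm: in 10–15 mm ⇒ I
Amikacin (9 mm) ≤ 14 mm → resistant

R, I, S, I, R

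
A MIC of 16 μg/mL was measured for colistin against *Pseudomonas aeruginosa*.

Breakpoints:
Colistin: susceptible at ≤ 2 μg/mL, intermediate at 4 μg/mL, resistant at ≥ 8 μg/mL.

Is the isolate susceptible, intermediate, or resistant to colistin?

Colistin: 16 μg/mL is ≥ 8 μg/mL — R

Resistant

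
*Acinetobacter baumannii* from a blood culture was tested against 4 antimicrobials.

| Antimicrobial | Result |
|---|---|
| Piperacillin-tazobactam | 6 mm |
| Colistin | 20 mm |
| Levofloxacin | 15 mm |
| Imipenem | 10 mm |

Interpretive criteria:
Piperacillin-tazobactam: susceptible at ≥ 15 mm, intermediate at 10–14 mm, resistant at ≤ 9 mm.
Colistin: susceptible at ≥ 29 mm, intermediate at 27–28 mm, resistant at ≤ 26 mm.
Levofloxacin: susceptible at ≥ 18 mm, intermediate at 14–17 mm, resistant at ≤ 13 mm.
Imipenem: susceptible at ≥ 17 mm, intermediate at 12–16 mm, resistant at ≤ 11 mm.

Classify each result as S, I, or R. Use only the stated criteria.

R, R, I, R

Piperacillin-tazobactam: 6 mm is ≤ 9 mm ⇒ R
Colistin 20 mm: ≤ 26 mm ⇒ Resistant
Levofloxacin (15 mm) in 14–17 mm ⇒ intermediate
Imipenem: 10 mm is ≤ 11 mm — resistant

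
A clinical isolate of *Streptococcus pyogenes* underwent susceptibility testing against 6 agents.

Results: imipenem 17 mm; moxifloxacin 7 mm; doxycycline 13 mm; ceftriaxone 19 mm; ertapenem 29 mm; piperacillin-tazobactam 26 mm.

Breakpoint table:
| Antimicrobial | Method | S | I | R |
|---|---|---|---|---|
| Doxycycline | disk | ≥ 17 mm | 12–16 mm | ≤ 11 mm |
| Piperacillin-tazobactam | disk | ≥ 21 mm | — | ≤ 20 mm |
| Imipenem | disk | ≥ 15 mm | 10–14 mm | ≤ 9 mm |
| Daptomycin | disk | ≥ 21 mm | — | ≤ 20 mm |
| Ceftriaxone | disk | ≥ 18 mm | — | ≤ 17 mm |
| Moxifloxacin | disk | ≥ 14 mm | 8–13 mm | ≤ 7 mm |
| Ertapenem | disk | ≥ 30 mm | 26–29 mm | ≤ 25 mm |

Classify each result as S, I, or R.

Imipenem (17 mm) ≥ 15 mm ⇒ Susceptible
Moxifloxacin: 7 mm is ≤ 7 mm → Resistant
Doxycycline: 13 mm is in 12–16 mm — Intermediate
Ceftriaxone (19 mm) ≥ 18 mm ⇒ susceptible
Ertapenem 29 mm: in 26–29 mm — Intermediate
Piperacillin-tazobactam (26 mm) ≥ 21 mm — Susceptible

S, R, I, S, I, S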